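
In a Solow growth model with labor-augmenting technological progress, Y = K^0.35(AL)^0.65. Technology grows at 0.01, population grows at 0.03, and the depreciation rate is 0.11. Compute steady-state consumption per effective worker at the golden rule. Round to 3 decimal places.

c_gold ≈ 1.026

The effective depreciation rate is n + g + δ = 0.03 + 0.01 + 0.11 = 0.15.
Setting f'(k) = n+g+δ gives 0.35·k^(0.35−1) = 0.15, hence k_gold = (0.35/0.15)^(1/0.65) ≈ 3.6823.
y_gold = 3.6823^0.35 ≈ 1.5781.
c_gold = y_gold − (n+g+δ)·k_gold = 1.5781 − 0.15·3.6823 ≈ 1.0258.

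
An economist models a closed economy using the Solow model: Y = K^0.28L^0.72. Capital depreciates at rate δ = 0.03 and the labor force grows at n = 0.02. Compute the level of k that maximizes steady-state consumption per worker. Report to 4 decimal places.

Capital per worker breaks even when investment replaces (n + δ)·k; here n + δ = 0.05.
Setting f'(k) = n+δ gives 0.28·k^(0.28−1) = 0.05, hence k_gold = (0.28/0.05)^(1/0.72) ≈ 10.9433.

k_gold ≈ 10.9433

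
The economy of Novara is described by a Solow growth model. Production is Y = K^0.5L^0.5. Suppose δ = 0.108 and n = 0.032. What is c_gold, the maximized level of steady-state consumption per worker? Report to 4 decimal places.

c_gold ≈ 1.7857

Capital per worker breaks even when investment replaces (n + δ)·k; here n + δ = 0.14.
Setting f'(k) = n+δ gives 0.5·k^(0.5−1) = 0.14, hence k_gold = (0.5/0.14)^(1/0.5) ≈ 12.7551.
y_gold = 12.7551^0.5 ≈ 3.5714.
c_gold = y_gold − (n+δ)·k_gold = 3.5714 − 0.14·12.7551 ≈ 1.7857.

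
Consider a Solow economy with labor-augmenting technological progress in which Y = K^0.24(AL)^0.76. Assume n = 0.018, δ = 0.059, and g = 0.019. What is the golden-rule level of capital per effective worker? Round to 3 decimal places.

k_gold ≈ 3.339

The effective depreciation rate is n + g + δ = 0.018 + 0.019 + 0.059 = 0.096.
Golden rule sets MPK = n+g+δ: 0.24·k^(0.24−1) = 0.096, so k_gold = (0.24/0.096)^(1/0.76) ≈ 3.3389.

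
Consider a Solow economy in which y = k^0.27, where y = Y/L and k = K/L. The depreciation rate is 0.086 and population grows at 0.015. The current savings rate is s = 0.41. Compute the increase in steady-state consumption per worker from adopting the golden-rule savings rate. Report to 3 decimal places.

n + δ = 0.015 + 0.086 = 0.101.
Current steady state (s = 0.41): k* = (0.41/0.101)^(1/0.73) ≈ 6.8157, y* = 6.8157^0.27 ≈ 1.6790, c* = (1−0.41)·1.6790 ≈ 0.9906.
Maximizing c = f(k) − (n+δ)·k gives f'(k) = n+δ, i.e. 0.27·k^(0.27−1) = 0.101, so k_gold = (0.27/0.101)^(1/0.73) ≈ 3.8458.
y_gold = 3.8458^0.27 ≈ 1.4386, c_gold = y_gold − 0.101·k_gold ≈ 1.0502.
Gain: Δc = 1.0502 − 0.9906 ≈ 0.0596.

Δc ≈ 0.060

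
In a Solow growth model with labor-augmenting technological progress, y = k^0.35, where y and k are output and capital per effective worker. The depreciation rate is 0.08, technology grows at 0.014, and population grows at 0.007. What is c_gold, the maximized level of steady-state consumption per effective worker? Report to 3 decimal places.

c_gold ≈ 1.269

n + g + δ = 0.007 + 0.014 + 0.08 = 0.101.
Golden rule sets MPK = n+g+δ: 0.35·k^(0.35−1) = 0.101, so k_gold = (0.35/0.101)^(1/0.65) ≈ 6.7667.
y_gold = 6.7667^0.35 ≈ 1.9527.
c_gold = y_gold − (n+g+δ)·k_gold = 1.9527 − 0.101·6.7667 ≈ 1.2692.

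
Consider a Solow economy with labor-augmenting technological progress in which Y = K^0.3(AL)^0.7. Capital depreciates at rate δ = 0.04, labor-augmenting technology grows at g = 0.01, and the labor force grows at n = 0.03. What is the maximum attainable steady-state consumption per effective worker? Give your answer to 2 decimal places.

c_gold ≈ 1.23

n + g + δ = 0.03 + 0.01 + 0.04 = 0.08.
Setting f'(k) = n+g+δ gives 0.3·k^(0.3−1) = 0.08, hence k_gold = (0.3/0.08)^(1/0.7) ≈ 6.6076.
y_gold = 6.6076^0.3 ≈ 1.7620.
c_gold = y_gold − (n+g+δ)·k_gold = 1.7620 − 0.08·6.6076 ≈ 1.2334.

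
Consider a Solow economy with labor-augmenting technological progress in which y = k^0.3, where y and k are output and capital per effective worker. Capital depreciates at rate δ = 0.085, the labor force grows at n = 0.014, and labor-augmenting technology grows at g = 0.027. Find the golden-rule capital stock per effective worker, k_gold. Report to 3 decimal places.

The effective depreciation rate is n + g + δ = 0.014 + 0.027 + 0.085 = 0.126.
Golden rule sets MPK = n+g+δ: 0.3·k^(0.3−1) = 0.126, so k_gold = (0.3/0.126)^(1/0.7) ≈ 3.4531.

k_gold ≈ 3.453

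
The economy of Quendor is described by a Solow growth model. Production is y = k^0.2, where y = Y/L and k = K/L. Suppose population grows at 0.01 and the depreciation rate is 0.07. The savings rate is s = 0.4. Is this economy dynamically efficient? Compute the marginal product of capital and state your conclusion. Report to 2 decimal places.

Capital per worker breaks even when investment replaces (n + δ)·k; here n + δ = 0.08.
Steady-state k*: s·k^0.2 = 0.08·k gives k* = (0.4/0.08)^(1/0.8) ≈ 7.4767.
MPK = 0.2·7.4767^(-0.8) ≈ 0.0400.
MPK < n+δ = 0.08, so the economy is dynamically inefficient (over-saving).

dynamically inefficient; MPK ≈ 0.04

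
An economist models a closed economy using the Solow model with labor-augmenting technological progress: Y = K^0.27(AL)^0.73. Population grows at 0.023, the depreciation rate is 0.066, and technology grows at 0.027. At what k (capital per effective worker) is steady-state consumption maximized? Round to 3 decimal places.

k_gold ≈ 3.181

n + g + δ = 0.023 + 0.027 + 0.066 = 0.116.
At the golden rule the marginal product of capital equals n+g+δ: 0.27·k^(0.27−1) = 0.116. Solving, k_gold = (0.27/0.116)^(1/0.73) ≈ 3.1813.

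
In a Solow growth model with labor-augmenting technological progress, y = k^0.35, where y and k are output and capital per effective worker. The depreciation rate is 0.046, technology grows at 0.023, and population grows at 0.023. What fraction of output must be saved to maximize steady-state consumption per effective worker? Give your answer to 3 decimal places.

Capital per effective worker breaks even when investment replaces (n + g + δ)·k; here n + g + δ = 0.092.
At the golden rule MPK = n+g+δ, and in any Cobb-Douglas steady state s = (n+g+δ)·k/y = MPK·k/y = capital's share 0.35.

s_gold = 0.350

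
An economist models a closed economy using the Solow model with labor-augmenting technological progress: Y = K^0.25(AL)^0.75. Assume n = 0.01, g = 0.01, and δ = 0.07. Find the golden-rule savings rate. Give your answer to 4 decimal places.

s_gold = 0.2500

n + g + δ = 0.01 + 0.01 + 0.07 = 0.09.
At the golden rule MPK = n+g+δ, and in any Cobb-Douglas steady state s = (n+g+δ)·k/y = MPK·k/y = capital's share 0.25.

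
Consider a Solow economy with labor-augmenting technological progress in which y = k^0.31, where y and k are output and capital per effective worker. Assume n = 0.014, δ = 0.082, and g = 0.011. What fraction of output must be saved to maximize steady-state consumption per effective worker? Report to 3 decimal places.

s_gold = 0.310

n + g + δ = 0.014 + 0.011 + 0.082 = 0.107.
At the golden rule MPK = n+g+δ, and in any Cobb-Douglas steady state s = (n+g+δ)·k/y = MPK·k/y = capital's share 0.31.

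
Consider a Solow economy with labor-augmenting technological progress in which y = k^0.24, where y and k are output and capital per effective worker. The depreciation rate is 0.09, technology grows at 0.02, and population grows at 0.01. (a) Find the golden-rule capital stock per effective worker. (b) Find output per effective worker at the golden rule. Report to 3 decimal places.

The effective depreciation rate is n + g + δ = 0.01 + 0.02 + 0.09 = 0.12.
Maximizing c = f(k) − (n+g+δ)·k gives f'(k) = n+g+δ, i.e. 0.24·k^(0.24−1) = 0.12, so k_gold = (0.24/0.12)^(1/0.76) ≈ 2.4894.
y_gold = 2.4894^0.24 ≈ 1.2447.

(a) k_gold ≈ 2.489; (b) y_gold ≈ 1.245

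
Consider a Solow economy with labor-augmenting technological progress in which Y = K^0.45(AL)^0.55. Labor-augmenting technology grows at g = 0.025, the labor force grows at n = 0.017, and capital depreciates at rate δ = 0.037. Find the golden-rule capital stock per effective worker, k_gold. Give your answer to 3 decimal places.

k_gold ≈ 23.648

Break-even investment rate: n + g + δ = 0.017 + 0.025 + 0.037 = 0.079.
Maximizing c = f(k) − (n+g+δ)·k gives f'(k) = n+g+δ, i.e. 0.45·k^(0.45−1) = 0.079, so k_gold = (0.45/0.079)^(1/0.55) ≈ 23.6479.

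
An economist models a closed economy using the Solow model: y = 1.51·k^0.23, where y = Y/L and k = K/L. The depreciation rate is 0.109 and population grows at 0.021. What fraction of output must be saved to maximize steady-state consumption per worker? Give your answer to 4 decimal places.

The effective depreciation rate is n + δ = 0.021 + 0.109 = 0.13.
At the golden rule MPK = n+δ, and in any Cobb-Douglas steady state s = (n+δ)·k/y = MPK·k/y = capital's share 0.23.

s_gold = 0.2300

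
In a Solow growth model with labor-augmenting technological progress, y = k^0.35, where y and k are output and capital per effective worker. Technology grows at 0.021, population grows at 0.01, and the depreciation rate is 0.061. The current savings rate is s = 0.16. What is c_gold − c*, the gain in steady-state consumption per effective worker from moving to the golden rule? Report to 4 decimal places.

Break-even investment rate: n + g + δ = 0.01 + 0.021 + 0.061 = 0.092.
Current steady state (s = 0.16): k* = (0.16/0.092)^(1/0.65) ≈ 2.3428, y* = 2.3428^0.35 ≈ 1.3471, c* = (1−0.16)·1.3471 ≈ 1.1316.
Maximizing c = f(k) − (n+g+δ)·k gives f'(k) = n+g+δ, i.e. 0.35·k^(0.35−1) = 0.092, so k_gold = (0.35/0.092)^(1/0.65) ≈ 7.8116.
y_gold = 7.8116^0.35 ≈ 2.0533, c_gold = y_gold − 0.092·k_gold ≈ 1.3347.
Gain: Δc = 1.3347 − 1.1316 ≈ 0.2031.

Δc ≈ 0.2031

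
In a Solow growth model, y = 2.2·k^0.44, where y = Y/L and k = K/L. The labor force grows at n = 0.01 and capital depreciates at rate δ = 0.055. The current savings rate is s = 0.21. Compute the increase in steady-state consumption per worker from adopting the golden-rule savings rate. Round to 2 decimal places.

Δc ≈ 2.17

The effective depreciation rate is n + δ = 0.01 + 0.055 = 0.065.
Current steady state (s = 0.21): k* = (0.21·2.2/0.065)^(1/0.56) ≈ 33.1852, y* = 2.2·33.1852^0.44 ≈ 10.2716, c* = (1−0.21)·10.2716 ≈ 8.1146.
Setting f'(k) = n+δ gives 0.44·2.2·k^(0.44−1) = 0.065, hence k_gold = (0.44·2.2/0.065)^(1/0.56) ≈ 124.3297.
y_gold = 2.2·124.3297^0.44 ≈ 18.3669, c_gold = y_gold − 0.065·k_gold ≈ 10.2855.
Gain: Δc = 10.2855 − 8.1146 ≈ 2.1709.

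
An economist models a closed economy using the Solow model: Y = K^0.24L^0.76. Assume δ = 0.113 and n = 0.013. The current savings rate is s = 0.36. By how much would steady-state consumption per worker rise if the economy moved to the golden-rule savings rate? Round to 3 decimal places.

Δc ≈ 0.040

Capital per worker breaks even when investment replaces (n + δ)·k; here n + δ = 0.126.
Current steady state (s = 0.36): k* = (0.36/0.126)^(1/0.76) ≈ 3.9803, y* = 3.9803^0.24 ≈ 1.3931, c* = (1−0.36)·1.3931 ≈ 0.8916.
Setting f'(k) = n+δ gives 0.24·k^(0.24−1) = 0.126, hence k_gold = (0.24/0.126)^(1/0.76) ≈ 2.3346.
y_gold = 2.3346^0.24 ≈ 1.2257, c_gold = y_gold − 0.126·k_gold ≈ 0.9315.
Gain: Δc = 0.9315 − 0.8916 ≈ 0.0399.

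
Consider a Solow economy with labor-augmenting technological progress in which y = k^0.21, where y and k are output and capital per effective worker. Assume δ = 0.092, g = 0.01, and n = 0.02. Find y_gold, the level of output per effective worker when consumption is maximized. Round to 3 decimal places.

y_gold ≈ 1.155

The effective depreciation rate is n + g + δ = 0.02 + 0.01 + 0.092 = 0.122.
At the golden rule the marginal product of capital equals n+g+δ: 0.21·k^(0.21−1) = 0.122. Solving, k_gold = (0.21/0.122)^(1/0.79) ≈ 1.9886.
Output: y_gold = k_gold^0.21 = 1.9886^0.21 ≈ 1.1553.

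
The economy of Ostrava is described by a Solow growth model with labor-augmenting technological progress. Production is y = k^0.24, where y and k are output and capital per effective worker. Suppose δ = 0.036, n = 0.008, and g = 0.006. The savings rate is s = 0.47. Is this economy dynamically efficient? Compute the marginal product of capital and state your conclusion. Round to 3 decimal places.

dynamically inefficient; MPK ≈ 0.026

n + g + δ = 0.008 + 0.006 + 0.036 = 0.05.
Steady-state k*: s·k^0.24 = 0.05·k gives k* = (0.47/0.05)^(1/0.76) ≈ 19.0735.
MPK = 0.24·19.0735^(-0.76) ≈ 0.0255.
MPK < n+g+δ = 0.05, so the economy is dynamically inefficient (over-saving).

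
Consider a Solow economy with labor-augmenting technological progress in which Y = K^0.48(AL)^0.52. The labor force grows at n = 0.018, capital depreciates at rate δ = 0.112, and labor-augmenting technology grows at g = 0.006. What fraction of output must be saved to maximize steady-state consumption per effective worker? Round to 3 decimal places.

The effective depreciation rate is n + g + δ = 0.018 + 0.006 + 0.112 = 0.136.
At the golden rule MPK = n+g+δ, and in any Cobb-Douglas steady state s = (n+g+δ)·k/y = MPK·k/y = capital's share 0.48.

s_gold = 0.480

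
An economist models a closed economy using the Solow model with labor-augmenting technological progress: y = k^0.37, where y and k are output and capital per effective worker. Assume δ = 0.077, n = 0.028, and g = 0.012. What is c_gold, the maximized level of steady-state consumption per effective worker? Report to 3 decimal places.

n + g + δ = 0.028 + 0.012 + 0.077 = 0.117.
Golden rule sets MPK = n+g+δ: 0.37·k^(0.37−1) = 0.117, so k_gold = (0.37/0.117)^(1/0.63) ≈ 6.2184.
y_gold = 6.2184^0.37 ≈ 1.9663.
c_gold = y_gold − (n+g+δ)·k_gold = 1.9663 − 0.117·6.2184 ≈ 1.2388.

c_gold ≈ 1.239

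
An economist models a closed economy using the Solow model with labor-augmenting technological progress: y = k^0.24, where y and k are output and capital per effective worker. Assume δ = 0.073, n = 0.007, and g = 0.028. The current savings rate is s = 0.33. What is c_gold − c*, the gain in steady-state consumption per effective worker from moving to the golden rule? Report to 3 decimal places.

Δc ≈ 0.025

Capital per effective worker breaks even when investment replaces (n + g + δ)·k; here n + g + δ = 0.108.
Current steady state (s = 0.33): k* = (0.33/0.108)^(1/0.76) ≈ 4.3479, y* = 4.3479^0.24 ≈ 1.4229, c* = (1−0.33)·1.4229 ≈ 0.9534.
Golden rule sets MPK = n+g+δ: 0.24·k^(0.24−1) = 0.108, so k_gold = (0.24/0.108)^(1/0.76) ≈ 2.8596.
y_gold = 2.8596^0.24 ≈ 1.2868, c_gold = y_gold − 0.108·k_gold ≈ 0.9780.
Gain: Δc = 0.9780 − 0.9534 ≈ 0.0246.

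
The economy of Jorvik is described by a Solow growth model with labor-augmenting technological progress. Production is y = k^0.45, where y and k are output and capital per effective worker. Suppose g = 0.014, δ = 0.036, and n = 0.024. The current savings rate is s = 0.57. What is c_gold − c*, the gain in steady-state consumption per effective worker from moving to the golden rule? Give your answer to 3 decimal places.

Δc ≈ 0.124

Break-even investment rate: n + g + δ = 0.024 + 0.014 + 0.036 = 0.074.
Current steady state (s = 0.57): k* = (0.57/0.074)^(1/0.55) ≈ 40.9335, y* = 40.9335^0.45 ≈ 5.3142, c* = (1−0.57)·5.3142 ≈ 2.2851.
Maximizing c = f(k) − (n+g+δ)·k gives f'(k) = n+g+δ, i.e. 0.45·k^(0.45−1) = 0.074, so k_gold = (0.45/0.074)^(1/0.55) ≈ 26.6330.
y_gold = 26.6330^0.45 ≈ 4.3796, c_gold = y_gold − 0.074·k_gold ≈ 2.4088.
Gain: Δc = 2.4088 − 2.2851 ≈ 0.1237.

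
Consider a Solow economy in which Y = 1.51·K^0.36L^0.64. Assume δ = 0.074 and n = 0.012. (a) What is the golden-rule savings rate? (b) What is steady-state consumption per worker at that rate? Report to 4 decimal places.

(a) s_gold = 0.3600; (b) c_gold ≈ 2.7264

Capital per worker breaks even when investment replaces (n + δ)·k; here n + δ = 0.086.
For Cobb-Douglas, s_gold equals capital's share: s_gold = 0.36.
Setting f'(k) = n+δ gives 0.36·1.51·k^(0.36−1) = 0.086, hence k_gold = (0.36·1.51/0.086)^(1/0.64) ≈ 17.8328.
y_gold = 1.51·17.8328^0.36 ≈ 4.2601; c_gold = (1−0.36)·y_gold ≈ 2.7264.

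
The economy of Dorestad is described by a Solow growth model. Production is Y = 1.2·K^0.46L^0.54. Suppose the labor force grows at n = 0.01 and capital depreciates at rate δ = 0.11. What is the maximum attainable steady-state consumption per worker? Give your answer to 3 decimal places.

c_gold ≈ 2.378

n + δ = 0.01 + 0.11 = 0.12.
Golden rule sets MPK = n+δ: 0.46·1.2·k^(0.46−1) = 0.12, so k_gold = (0.46·1.2/0.12)^(1/0.54) ≈ 16.8783.
y_gold = 1.2·16.8783^0.46 ≈ 4.4030.
c_gold = y_gold − (n+δ)·k_gold = 4.4030 − 0.12·16.8783 ≈ 2.3776.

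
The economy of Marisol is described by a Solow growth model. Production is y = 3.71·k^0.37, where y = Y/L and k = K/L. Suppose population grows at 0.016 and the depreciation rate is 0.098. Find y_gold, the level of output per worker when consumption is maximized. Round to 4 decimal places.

y_gold ≈ 15.9976

Break-even investment rate: n + δ = 0.016 + 0.098 = 0.114.
Golden rule sets MPK = n+δ: 0.37·3.71·k^(0.37−1) = 0.114, so k_gold = (0.37·3.71/0.114)^(1/0.63) ≈ 51.9219.
Output: y_gold = 3.71·k_gold^0.37 = 3.71·51.9219^0.37 ≈ 15.9976.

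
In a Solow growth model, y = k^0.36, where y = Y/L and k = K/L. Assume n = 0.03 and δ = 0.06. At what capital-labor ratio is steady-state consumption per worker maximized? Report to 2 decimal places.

Capital per worker breaks even when investment replaces (n + δ)·k; here n + δ = 0.09.
At the golden rule the marginal product of capital equals n+δ: 0.36·k^(0.36−1) = 0.09. Solving, k_gold = (0.36/0.09)^(1/0.64) ≈ 8.7241.

k_gold ≈ 8.72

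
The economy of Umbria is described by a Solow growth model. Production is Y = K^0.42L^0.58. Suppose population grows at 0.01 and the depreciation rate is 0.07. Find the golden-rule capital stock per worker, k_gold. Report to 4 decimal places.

k_gold ≈ 17.4443

Capital per worker breaks even when investment replaces (n + δ)·k; here n + δ = 0.08.
Maximizing c = f(k) − (n+δ)·k gives f'(k) = n+δ, i.e. 0.42·k^(0.42−1) = 0.08, so k_gold = (0.42/0.08)^(1/0.58) ≈ 17.4443.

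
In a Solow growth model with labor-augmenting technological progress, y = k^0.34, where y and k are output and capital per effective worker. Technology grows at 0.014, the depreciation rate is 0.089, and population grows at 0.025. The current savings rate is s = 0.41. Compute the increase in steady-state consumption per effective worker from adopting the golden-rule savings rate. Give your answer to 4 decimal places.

Break-even investment rate: n + g + δ = 0.025 + 0.014 + 0.089 = 0.128.
Current steady state (s = 0.41): k* = (0.41/0.128)^(1/0.66) ≈ 5.8347, y* = 5.8347^0.34 ≈ 1.8216, c* = (1−0.41)·1.8216 ≈ 1.0747.
Golden rule sets MPK = n+g+δ: 0.34·k^(0.34−1) = 0.128, so k_gold = (0.34/0.128)^(1/0.66) ≈ 4.3937.
y_gold = 4.3937^0.34 ≈ 1.6541, c_gold = y_gold − 0.128·k_gold ≈ 1.0917.
Gain: Δc = 1.0917 − 1.0747 ≈ 0.0170.

Δc ≈ 0.0170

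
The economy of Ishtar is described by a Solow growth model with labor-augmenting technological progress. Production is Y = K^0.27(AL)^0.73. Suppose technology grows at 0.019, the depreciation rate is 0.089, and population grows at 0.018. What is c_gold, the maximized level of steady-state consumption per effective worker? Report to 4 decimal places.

c_gold ≈ 0.9677

Capital per effective worker breaks even when investment replaces (n + g + δ)·k; here n + g + δ = 0.126.
At the golden rule the marginal product of capital equals n+g+δ: 0.27·k^(0.27−1) = 0.126. Solving, k_gold = (0.27/0.126)^(1/0.73) ≈ 2.8406.
y_gold = 2.8406^0.27 ≈ 1.3256.
c_gold = y_gold − (n+g+δ)·k_gold = 1.3256 − 0.126·2.8406 ≈ 0.9677.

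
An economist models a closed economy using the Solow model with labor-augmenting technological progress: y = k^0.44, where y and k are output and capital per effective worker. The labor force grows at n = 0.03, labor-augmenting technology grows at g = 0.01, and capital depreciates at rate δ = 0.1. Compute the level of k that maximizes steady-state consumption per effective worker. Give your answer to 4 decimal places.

k_gold ≈ 7.7282

The effective depreciation rate is n + g + δ = 0.03 + 0.01 + 0.1 = 0.14.
Maximizing c = f(k) − (n+g+δ)·k gives f'(k) = n+g+δ, i.e. 0.44·k^(0.44−1) = 0.14, so k_gold = (0.44/0.14)^(1/0.56) ≈ 7.7282.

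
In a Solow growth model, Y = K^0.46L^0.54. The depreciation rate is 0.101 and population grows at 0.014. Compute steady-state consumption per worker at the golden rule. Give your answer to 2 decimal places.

The effective depreciation rate is n + δ = 0.014 + 0.101 = 0.115.
Maximizing c = f(k) − (n+δ)·k gives f'(k) = n+δ, i.e. 0.46·k^(0.46−1) = 0.115, so k_gold = (0.46/0.115)^(1/0.54) ≈ 13.0294.
y_gold = 13.0294^0.46 ≈ 3.2574.
c_gold = y_gold − (n+δ)·k_gold = 3.2574 − 0.115·13.0294 ≈ 1.7590.

c_gold ≈ 1.76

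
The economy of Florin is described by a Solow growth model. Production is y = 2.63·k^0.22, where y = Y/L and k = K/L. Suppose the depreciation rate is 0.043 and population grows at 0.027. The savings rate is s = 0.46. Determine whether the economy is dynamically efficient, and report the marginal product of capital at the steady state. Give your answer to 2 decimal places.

The effective depreciation rate is n + δ = 0.027 + 0.043 = 0.07.
Steady-state k*: s·A·k^0.22 = 0.07·k gives k* = (0.46·2.63/0.07)^(1/0.78) ≈ 38.6088.
MPK = 0.22·2.63·38.6088^(-0.78) ≈ 0.0335.
MPK < n+δ = 0.07, so the economy is dynamically inefficient (over-saving).

dynamically inefficient; MPK ≈ 0.03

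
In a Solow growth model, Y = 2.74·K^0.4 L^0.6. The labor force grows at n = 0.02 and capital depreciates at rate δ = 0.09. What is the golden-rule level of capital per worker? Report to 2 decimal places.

k_gold ≈ 46.13

Capital per worker breaks even when investment replaces (n + δ)·k; here n + δ = 0.11.
At the golden rule the marginal product of capital equals n+δ: 0.4·2.74·k^(0.4−1) = 0.11. Solving, k_gold = (0.4·2.74/0.11)^(1/0.6) ≈ 46.1349.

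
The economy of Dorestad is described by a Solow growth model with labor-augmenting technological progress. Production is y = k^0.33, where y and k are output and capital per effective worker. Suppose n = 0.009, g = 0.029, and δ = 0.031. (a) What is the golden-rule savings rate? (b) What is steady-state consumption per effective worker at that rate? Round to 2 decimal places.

(a) s_gold = 0.33; (b) c_gold ≈ 1.45

Capital per effective worker breaks even when investment replaces (n + g + δ)·k; here n + g + δ = 0.069.
For Cobb-Douglas, s_gold equals capital's share: s_gold = 0.33.
Golden rule sets MPK = n+g+δ: 0.33·k^(0.33−1) = 0.069, so k_gold = (0.33/0.069)^(1/0.67) ≈ 10.3377.
y_gold = 10.3377^0.33 ≈ 2.1615; c_gold = (1−0.33)·y_gold ≈ 1.4482.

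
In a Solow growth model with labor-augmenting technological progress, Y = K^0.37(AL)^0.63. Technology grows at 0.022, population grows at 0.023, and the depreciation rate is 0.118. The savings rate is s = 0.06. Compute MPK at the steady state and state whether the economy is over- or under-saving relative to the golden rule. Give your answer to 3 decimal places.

Capital per effective worker breaks even when investment replaces (n + g + δ)·k; here n + g + δ = 0.163.
Steady-state k*: s·k^0.37 = 0.163·k gives k* = (0.06/0.163)^(1/0.63) ≈ 0.2047.
MPK = 0.37·0.2047^(-0.63) ≈ 1.0052.
MPK > n+g+δ = 0.163, so the economy is dynamically efficient (under-saving).

under-saving; MPK ≈ 1.005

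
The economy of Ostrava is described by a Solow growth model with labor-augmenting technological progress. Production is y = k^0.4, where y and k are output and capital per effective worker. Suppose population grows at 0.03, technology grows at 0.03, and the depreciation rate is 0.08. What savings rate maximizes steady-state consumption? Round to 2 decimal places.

Capital per effective worker breaks even when investment replaces (n + g + δ)·k; here n + g + δ = 0.14.
At the golden rule MPK = n+g+δ, and in any Cobb-Douglas steady state s = (n+g+δ)·k/y = MPK·k/y = capital's share 0.4.

s_gold = 0.40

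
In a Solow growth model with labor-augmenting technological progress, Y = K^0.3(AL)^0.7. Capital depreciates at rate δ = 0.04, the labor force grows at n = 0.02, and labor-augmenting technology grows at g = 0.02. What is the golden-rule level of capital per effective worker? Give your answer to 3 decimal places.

k_gold ≈ 6.608

Capital per effective worker breaks even when investment replaces (n + g + δ)·k; here n + g + δ = 0.08.
At the golden rule the marginal product of capital equals n+g+δ: 0.3·k^(0.3−1) = 0.08. Solving, k_gold = (0.3/0.08)^(1/0.7) ≈ 6.6076.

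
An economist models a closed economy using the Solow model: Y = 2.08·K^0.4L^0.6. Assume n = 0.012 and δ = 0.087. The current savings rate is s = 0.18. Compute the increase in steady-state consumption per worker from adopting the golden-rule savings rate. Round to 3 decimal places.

Break-even investment rate: n + δ = 0.012 + 0.087 = 0.099.
Current steady state (s = 0.18): k* = (0.18·2.08/0.099)^(1/0.6) ≈ 9.1798, y* = 2.08·9.1798^0.4 ≈ 5.0489, c* = (1−0.18)·5.0489 ≈ 4.1401.
Golden rule sets MPK = n+δ: 0.4·2.08·k^(0.4−1) = 0.099, so k_gold = (0.4·2.08/0.099)^(1/0.6) ≈ 34.7387.
y_gold = 2.08·34.7387^0.4 ≈ 8.5978, c_gold = y_gold − 0.099·k_gold ≈ 5.1587.
Gain: Δc = 5.1587 − 4.1401 ≈ 1.0186.

Δc ≈ 1.019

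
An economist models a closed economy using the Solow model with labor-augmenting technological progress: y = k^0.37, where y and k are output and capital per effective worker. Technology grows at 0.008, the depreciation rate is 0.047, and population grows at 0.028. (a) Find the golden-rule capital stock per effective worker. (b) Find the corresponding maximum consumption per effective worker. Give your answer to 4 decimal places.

(a) k_gold ≈ 10.7240; (b) c_gold ≈ 1.5156

The effective depreciation rate is n + g + δ = 0.028 + 0.008 + 0.047 = 0.083.
Setting f'(k) = n+g+δ gives 0.37·k^(0.37−1) = 0.083, hence k_gold = (0.37/0.083)^(1/0.63) ≈ 10.7240.
y_gold = 10.7240^0.37 ≈ 2.4056; c_gold = y_gold − 0.083·k_gold ≈ 1.5156.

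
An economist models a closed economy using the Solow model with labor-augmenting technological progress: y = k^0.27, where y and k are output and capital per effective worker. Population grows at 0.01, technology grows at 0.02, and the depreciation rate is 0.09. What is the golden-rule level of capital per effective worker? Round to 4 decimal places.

Break-even investment rate: n + g + δ = 0.01 + 0.02 + 0.09 = 0.12.
At the golden rule the marginal product of capital equals n+g+δ: 0.27·k^(0.27−1) = 0.12. Solving, k_gold = (0.27/0.12)^(1/0.73) ≈ 3.0370.

k_gold ≈ 3.0370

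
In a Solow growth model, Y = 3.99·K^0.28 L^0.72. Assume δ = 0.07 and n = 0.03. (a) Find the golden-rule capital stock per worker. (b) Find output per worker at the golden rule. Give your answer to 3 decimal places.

Break-even investment rate: n + δ = 0.03 + 0.07 = 0.1.
Golden rule sets MPK = n+δ: 0.28·3.99·k^(0.28−1) = 0.1, so k_gold = (0.28·3.99/0.1)^(1/0.72) ≈ 28.5586.
y_gold = 3.99·28.5586^0.28 ≈ 10.1995.

(a) k_gold ≈ 28.559; (b) y_gold ≈ 10.200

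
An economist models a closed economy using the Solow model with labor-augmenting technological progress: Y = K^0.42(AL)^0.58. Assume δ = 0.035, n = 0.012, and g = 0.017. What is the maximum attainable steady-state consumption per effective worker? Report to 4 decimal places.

c_gold ≈ 2.2652

Capital per effective worker breaks even when investment replaces (n + g + δ)·k; here n + g + δ = 0.064.
Setting f'(k) = n+g+δ gives 0.42·k^(0.42−1) = 0.064, hence k_gold = (0.42/0.064)^(1/0.58) ≈ 25.6295.
y_gold = 25.6295^0.42 ≈ 3.9054.
c_gold = y_gold − (n+g+δ)·k_gold = 3.9054 − 0.064·25.6295 ≈ 2.2652.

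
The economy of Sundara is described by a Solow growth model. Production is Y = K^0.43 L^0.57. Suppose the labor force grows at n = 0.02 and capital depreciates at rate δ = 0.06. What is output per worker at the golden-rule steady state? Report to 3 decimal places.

y_gold ≈ 3.556

n + δ = 0.02 + 0.06 = 0.08.
Golden rule sets MPK = n+δ: 0.43·k^(0.43−1) = 0.08, so k_gold = (0.43/0.08)^(1/0.57) ≈ 19.1146.
Output: y_gold = k_gold^0.43 = 19.1146^0.43 ≈ 3.5562.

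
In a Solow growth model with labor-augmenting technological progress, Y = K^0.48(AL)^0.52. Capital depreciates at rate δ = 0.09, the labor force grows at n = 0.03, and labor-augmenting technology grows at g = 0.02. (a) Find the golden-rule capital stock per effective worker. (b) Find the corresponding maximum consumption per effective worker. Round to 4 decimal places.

Break-even investment rate: n + g + δ = 0.03 + 0.02 + 0.09 = 0.14.
Golden rule sets MPK = n+g+δ: 0.48·k^(0.48−1) = 0.14, so k_gold = (0.48/0.14)^(1/0.52) ≈ 10.6921.
y_gold = 10.6921^0.48 ≈ 3.1185; c_gold = y_gold − 0.14·k_gold ≈ 1.6216.

(a) k_gold ≈ 10.6921; (b) c_gold ≈ 1.6216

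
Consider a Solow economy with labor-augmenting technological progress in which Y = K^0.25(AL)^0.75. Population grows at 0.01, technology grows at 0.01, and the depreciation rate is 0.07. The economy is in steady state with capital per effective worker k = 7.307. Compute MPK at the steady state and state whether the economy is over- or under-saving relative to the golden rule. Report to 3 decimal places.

The effective depreciation rate is n + g + δ = 0.01 + 0.01 + 0.07 = 0.09.
MPK = 0.25·k^(0.25−1) = 0.25·7.307^(-0.75) ≈ 0.0563.
MPK < 0.09, so the economy is dynamically inefficient (over-saving).

over-saving; MPK ≈ 0.056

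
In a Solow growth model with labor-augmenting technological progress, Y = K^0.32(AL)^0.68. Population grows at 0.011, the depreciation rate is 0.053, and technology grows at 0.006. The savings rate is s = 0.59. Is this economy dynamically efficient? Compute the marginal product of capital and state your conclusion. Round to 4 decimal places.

dynamically inefficient; MPK ≈ 0.0380

n + g + δ = 0.011 + 0.006 + 0.053 = 0.07.
Steady-state k*: s·k^0.32 = 0.07·k gives k* = (0.59/0.07)^(1/0.68) ≈ 22.9828.
MPK = 0.32·22.9828^(-0.68) ≈ 0.0380.
MPK < n+g+δ = 0.07, so the economy is dynamically inefficient (over-saving).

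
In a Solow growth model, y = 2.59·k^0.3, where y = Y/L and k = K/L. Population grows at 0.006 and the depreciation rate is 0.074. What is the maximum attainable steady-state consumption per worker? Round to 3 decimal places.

c_gold ≈ 4.803

n + δ = 0.006 + 0.074 = 0.08.
Maximizing c = f(k) − (n+δ)·k gives f'(k) = n+δ, i.e. 0.3·2.59·k^(0.3−1) = 0.08, so k_gold = (0.3·2.59/0.08)^(1/0.7) ≈ 25.7320.
y_gold = 2.59·25.7320^0.3 ≈ 6.8619.
c_gold = y_gold − (n+δ)·k_gold = 6.8619 − 0.08·25.7320 ≈ 4.8033.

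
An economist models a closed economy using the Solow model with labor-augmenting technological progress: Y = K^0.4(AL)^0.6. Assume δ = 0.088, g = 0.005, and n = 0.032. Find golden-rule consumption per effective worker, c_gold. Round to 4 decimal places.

Break-even investment rate: n + g + δ = 0.032 + 0.005 + 0.088 = 0.125.
Setting f'(k) = n+g+δ gives 0.4·k^(0.4−1) = 0.125, hence k_gold = (0.4/0.125)^(1/0.6) ≈ 6.9489.
y_gold = 6.9489^0.4 ≈ 2.1715.
c_gold = y_gold − (n+g+δ)·k_gold = 2.1715 − 0.125·6.9489 ≈ 1.3029.

c_gold ≈ 1.3029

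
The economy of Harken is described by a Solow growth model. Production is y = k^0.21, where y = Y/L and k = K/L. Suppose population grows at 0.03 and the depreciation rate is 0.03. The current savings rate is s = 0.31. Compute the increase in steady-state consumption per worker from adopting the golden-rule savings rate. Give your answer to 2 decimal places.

The effective depreciation rate is n + δ = 0.03 + 0.03 = 0.06.
Current steady state (s = 0.31): k* = (0.31/0.06)^(1/0.79) ≈ 7.9946, y* = 7.9946^0.21 ≈ 1.5473, c* = (1−0.31)·1.5473 ≈ 1.0677.
At the golden rule the marginal product of capital equals n+δ: 0.21·k^(0.21−1) = 0.06. Solving, k_gold = (0.21/0.06)^(1/0.79) ≈ 4.8831.
y_gold = 4.8831^0.21 ≈ 1.3952, c_gold = y_gold − 0.06·k_gold ≈ 1.1022.
Gain: Δc = 1.1022 − 1.0677 ≈ 0.0345.

Δc ≈ 0.03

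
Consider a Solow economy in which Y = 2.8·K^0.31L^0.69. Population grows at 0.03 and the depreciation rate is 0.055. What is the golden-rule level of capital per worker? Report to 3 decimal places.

k_gold ≈ 29.004

The effective depreciation rate is n + δ = 0.03 + 0.055 = 0.085.
Maximizing c = f(k) − (n+δ)·k gives f'(k) = n+δ, i.e. 0.31·2.8·k^(0.31−1) = 0.085, so k_gold = (0.31·2.8/0.085)^(1/0.69) ≈ 29.0045.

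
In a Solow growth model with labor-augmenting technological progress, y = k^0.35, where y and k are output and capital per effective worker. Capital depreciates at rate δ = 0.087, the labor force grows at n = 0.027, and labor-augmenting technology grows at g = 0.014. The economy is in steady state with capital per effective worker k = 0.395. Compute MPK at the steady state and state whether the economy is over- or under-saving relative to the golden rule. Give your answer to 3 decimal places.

n + g + δ = 0.027 + 0.014 + 0.087 = 0.128.
MPK = 0.35·k^(0.35−1) = 0.35·0.395^(-0.65) ≈ 0.6401.
MPK > 0.128, so the economy is dynamically efficient (under-saving).

under-saving; MPK ≈ 0.640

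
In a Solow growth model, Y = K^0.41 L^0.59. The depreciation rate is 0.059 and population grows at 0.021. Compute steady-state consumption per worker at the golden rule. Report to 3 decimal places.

Break-even investment rate: n + δ = 0.021 + 0.059 = 0.08.
Maximizing c = f(k) − (n+δ)·k gives f'(k) = n+δ, i.e. 0.41·k^(0.41−1) = 0.08, so k_gold = (0.41/0.08)^(1/0.59) ≈ 15.9541.
y_gold = 15.9541^0.41 ≈ 3.1130.
c_gold = y_gold − (n+δ)·k_gold = 3.1130 − 0.08·15.9541 ≈ 1.8367.

c_gold ≈ 1.837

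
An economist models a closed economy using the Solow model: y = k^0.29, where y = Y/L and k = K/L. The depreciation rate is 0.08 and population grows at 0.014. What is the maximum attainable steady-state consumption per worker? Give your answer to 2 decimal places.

Capital per worker breaks even when investment replaces (n + δ)·k; here n + δ = 0.094.
At the golden rule the marginal product of capital equals n+δ: 0.29·k^(0.29−1) = 0.094. Solving, k_gold = (0.29/0.094)^(1/0.71) ≈ 4.8878.
y_gold = 4.8878^0.29 ≈ 1.5843.
c_gold = y_gold − (n+δ)·k_gold = 1.5843 − 0.094·4.8878 ≈ 1.1249.

c_gold ≈ 1.12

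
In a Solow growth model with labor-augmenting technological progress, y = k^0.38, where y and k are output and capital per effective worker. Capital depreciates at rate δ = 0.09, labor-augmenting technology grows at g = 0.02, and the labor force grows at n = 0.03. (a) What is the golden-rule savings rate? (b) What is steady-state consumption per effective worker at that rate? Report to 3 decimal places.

(a) s_gold = 0.380; (b) c_gold ≈ 1.143

n + g + δ = 0.03 + 0.02 + 0.09 = 0.14.
For Cobb-Douglas, s_gold equals capital's share: s_gold = 0.38.
Golden rule sets MPK = n+g+δ: 0.38·k^(0.38−1) = 0.14, so k_gold = (0.38/0.14)^(1/0.62) ≈ 5.0055.
y_gold = 5.0055^0.38 ≈ 1.8441; c_gold = (1−0.38)·y_gold ≈ 1.1434.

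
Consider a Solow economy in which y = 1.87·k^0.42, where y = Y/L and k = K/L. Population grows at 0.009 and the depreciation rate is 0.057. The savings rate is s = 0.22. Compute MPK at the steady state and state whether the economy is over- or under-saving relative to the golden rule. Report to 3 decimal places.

under-saving; MPK ≈ 0.126

The effective depreciation rate is n + δ = 0.009 + 0.057 = 0.066.
Steady-state k*: s·A·k^0.42 = 0.066·k gives k* = (0.22·1.87/0.066)^(1/0.58) ≈ 23.4535.
MPK = 0.42·1.87·23.4535^(-0.58) ≈ 0.1260.
MPK > n+δ = 0.066, so the economy is dynamically efficient (under-saving).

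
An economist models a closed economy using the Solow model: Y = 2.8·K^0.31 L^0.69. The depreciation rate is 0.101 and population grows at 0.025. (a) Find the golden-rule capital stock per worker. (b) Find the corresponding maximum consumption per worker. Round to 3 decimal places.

(a) k_gold ≈ 16.395; (b) c_gold ≈ 4.598

n + δ = 0.025 + 0.101 = 0.126.
Setting f'(k) = n+δ gives 0.31·2.8·k^(0.31−1) = 0.126, hence k_gold = (0.31·2.8/0.126)^(1/0.69) ≈ 16.3949.
y_gold = 2.8·16.3949^0.31 ≈ 6.6637; c_gold = y_gold − 0.126·k_gold ≈ 4.5980.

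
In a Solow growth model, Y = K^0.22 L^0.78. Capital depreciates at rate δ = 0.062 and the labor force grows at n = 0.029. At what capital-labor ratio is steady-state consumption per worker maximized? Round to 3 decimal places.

Capital per worker breaks even when investment replaces (n + δ)·k; here n + δ = 0.091.
Maximizing c = f(k) − (n+δ)·k gives f'(k) = n+δ, i.e. 0.22·k^(0.22−1) = 0.091, so k_gold = (0.22/0.091)^(1/0.78) ≈ 3.1011.

k_gold ≈ 3.101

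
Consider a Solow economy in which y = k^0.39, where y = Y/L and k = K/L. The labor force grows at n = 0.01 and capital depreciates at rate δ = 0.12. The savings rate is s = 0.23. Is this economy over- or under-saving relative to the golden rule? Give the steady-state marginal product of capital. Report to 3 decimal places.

Break-even investment rate: n + δ = 0.01 + 0.12 = 0.13.
Steady-state k*: s·k^0.39 = 0.13·k gives k* = (0.23/0.13)^(1/0.61) ≈ 2.5480.
MPK = 0.39·2.5480^(-0.61) ≈ 0.2204.
MPK > n+δ = 0.13, so the economy is dynamically efficient (under-saving).

under-saving; MPK ≈ 0.220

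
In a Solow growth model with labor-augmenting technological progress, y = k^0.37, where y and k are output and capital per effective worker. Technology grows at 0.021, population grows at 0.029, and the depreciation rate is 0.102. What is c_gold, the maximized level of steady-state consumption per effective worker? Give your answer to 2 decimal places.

c_gold ≈ 1.06

The effective depreciation rate is n + g + δ = 0.029 + 0.021 + 0.102 = 0.152.
Maximizing c = f(k) − (n+g+δ)·k gives f'(k) = n+g+δ, i.e. 0.37·k^(0.37−1) = 0.152, so k_gold = (0.37/0.152)^(1/0.63) ≈ 4.1046.
y_gold = 4.1046^0.37 ≈ 1.6862.
c_gold = y_gold − (n+g+δ)·k_gold = 1.6862 − 0.152·4.1046 ≈ 1.0623.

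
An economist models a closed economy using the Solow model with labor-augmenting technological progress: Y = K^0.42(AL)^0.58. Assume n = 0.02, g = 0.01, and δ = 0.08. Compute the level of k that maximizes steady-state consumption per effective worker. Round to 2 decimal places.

k_gold ≈ 10.07

Capital per effective worker breaks even when investment replaces (n + g + δ)·k; here n + g + δ = 0.11.
Maximizing c = f(k) − (n+g+δ)·k gives f'(k) = n+g+δ, i.e. 0.42·k^(0.42−1) = 0.11, so k_gold = (0.42/0.11)^(1/0.58) ≈ 10.0740.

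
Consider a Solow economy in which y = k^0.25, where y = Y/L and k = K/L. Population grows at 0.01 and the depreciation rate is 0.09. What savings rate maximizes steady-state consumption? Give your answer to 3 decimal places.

s_gold = 0.250

The effective depreciation rate is n + δ = 0.01 + 0.09 = 0.1.
At the golden rule MPK = n+δ, and in any Cobb-Douglas steady state s = (n+δ)·k/y = MPK·k/y = capital's share 0.25.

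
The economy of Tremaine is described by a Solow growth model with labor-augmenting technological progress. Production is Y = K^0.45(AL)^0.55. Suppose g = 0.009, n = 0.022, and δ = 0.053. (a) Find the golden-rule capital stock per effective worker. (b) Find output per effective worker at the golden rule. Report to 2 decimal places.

(a) k_gold ≈ 21.15; (b) y_gold ≈ 3.95

Break-even investment rate: n + g + δ = 0.022 + 0.009 + 0.053 = 0.084.
At the golden rule the marginal product of capital equals n+g+δ: 0.45·k^(0.45−1) = 0.084. Solving, k_gold = (0.45/0.084)^(1/0.55) ≈ 21.1511.
y_gold = 21.1511^0.45 ≈ 3.9482.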